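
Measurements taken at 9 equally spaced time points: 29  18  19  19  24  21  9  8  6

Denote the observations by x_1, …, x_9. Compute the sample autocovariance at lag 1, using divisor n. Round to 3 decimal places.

Mean x̄ = (29 + 18 + 19 + 19 + 24 + 21 + 9 + 8 + 6)/9 = 17.0000
Σ_{t=1}^{8}(x_t−x̄)(x_{t+1}−x̄) = 199.0000
γ_1 = 199.0000 / 9 = 22.111

22.111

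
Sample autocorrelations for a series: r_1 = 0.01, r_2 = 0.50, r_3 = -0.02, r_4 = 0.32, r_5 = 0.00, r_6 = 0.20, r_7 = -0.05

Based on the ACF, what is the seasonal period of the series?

The largest autocorrelation is r_2 = 0.50, with weaker echoes at lags 4 (0.32) and 6 (0.20); the remaining lags stay at or below 0.01.
The dominant spike at lag 2 indicates a seasonal period of 2.

2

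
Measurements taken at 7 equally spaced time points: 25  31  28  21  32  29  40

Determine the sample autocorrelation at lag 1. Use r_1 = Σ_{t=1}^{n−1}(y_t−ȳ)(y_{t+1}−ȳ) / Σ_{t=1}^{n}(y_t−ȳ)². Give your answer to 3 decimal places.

-0.114

Mean ȳ = (25 + 31 + 28 + 21 + 32 + 29 + 40)/7 = 29.4286
Σ(y_t−ȳ)(y_{t+1}−ȳ) = (-6.9592) + (-2.2449) + (12.0408) + (-21.6735) + (-1.1020) + (-4.5306) = -24.4694
Denominator Σ(y_t−ȳ)² = 213.7143
r_1 = -24.4694 / 213.7143 = -0.114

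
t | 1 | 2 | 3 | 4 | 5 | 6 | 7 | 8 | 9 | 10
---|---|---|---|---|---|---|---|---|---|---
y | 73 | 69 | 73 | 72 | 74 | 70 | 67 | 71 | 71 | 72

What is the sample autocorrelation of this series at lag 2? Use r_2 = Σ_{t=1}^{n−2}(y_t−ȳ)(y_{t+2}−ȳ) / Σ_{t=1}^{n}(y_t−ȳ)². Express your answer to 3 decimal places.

Mean ȳ = (73 + 69 + 73 + 72 + 74 + 70 + 67 + 71 + 71 + 72)/10 = 71.2000
Numerator Σ_{t=1}^{8}(y_t−ȳ)(y_{t+2}−ȳ) = -5.2800
Denominator Σ(y_t−ȳ)² = 39.6000
r_2 = -5.2800 / 39.6000 = -0.133

-0.133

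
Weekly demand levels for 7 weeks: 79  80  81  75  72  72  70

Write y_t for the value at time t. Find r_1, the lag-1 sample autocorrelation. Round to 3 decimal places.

0.602

Mean ȳ = (79 + 80 + 81 + 75 + 72 + 72 + 70)/7 = 75.5714
Deviations from mean: 3.4286, 4.4286, 5.4286, -0.5714, -3.5714, -3.5714, -5.5714
Σ(y_t−ȳ)(y_{t+1}−ȳ) = (15.1837) + (24.0408) + (-3.1020) + (2.0408) + (12.7551) + (19.8980) = 70.8163
Denominator Σ(y_t−ȳ)² = 117.7143
r_1 = 70.8163 / 117.7143 = 0.602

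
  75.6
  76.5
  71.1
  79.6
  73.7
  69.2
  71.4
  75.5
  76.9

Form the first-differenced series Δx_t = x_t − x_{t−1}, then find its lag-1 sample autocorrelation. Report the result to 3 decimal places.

-0.384

First differences Δx: 0.9, -5.4, 8.5, -5.9, -4.5, 2.2, 4.1, 1.4
Mean of differences = 0.1625
Numerator Σ(Δx_t−Δx̄)(Δx_{t+1}−Δx̄) = -69.3639
Denominator Σ(Δx_t−Δx̄)² = 180.6788
r_1(Δx) = -69.3639 / 180.6788 = -0.384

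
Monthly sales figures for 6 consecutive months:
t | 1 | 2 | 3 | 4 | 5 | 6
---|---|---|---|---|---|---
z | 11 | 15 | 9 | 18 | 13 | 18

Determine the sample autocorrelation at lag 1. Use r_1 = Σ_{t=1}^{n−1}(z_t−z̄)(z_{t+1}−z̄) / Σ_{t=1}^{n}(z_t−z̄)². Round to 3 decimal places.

Mean z̄ = (11 + 15 + 9 + 18 + 13 + 18)/6 = 14.0000
Deviations from mean: -3.0000, 1.0000, -5.0000, 4.0000, -1.0000, 4.0000
Numerator Σ_{t=1}^{5}(z_t−z̄)(z_{t+1}−z̄) = -36.0000
Denominator Σ(z_t−z̄)² = 68.0000
r_1 = -36.0000 / 68.0000 = -0.529

-0.529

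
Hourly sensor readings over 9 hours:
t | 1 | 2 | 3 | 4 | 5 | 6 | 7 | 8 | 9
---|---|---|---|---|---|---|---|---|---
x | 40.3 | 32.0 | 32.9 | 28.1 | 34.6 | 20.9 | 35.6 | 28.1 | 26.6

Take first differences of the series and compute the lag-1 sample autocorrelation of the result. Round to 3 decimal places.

First differences Δx: -8.3, 0.9, -4.8, 6.5, -13.7, 14.7, -7.5, -1.5
Mean of differences = -1.7125
Numerator Σ(Δx_t−Δx̄)(Δx_{t+1}−Δx̄) = -442.0414
Denominator Σ(Δx_t−Δx̄)² = 573.8088
r_1(Δx) = -442.0414 / 573.8088 = -0.770

-0.770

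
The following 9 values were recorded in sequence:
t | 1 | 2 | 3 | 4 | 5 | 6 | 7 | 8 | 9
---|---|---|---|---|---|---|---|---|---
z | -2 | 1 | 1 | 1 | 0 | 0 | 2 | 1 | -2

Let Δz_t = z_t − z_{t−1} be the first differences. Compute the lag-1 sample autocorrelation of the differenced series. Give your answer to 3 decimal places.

First differences Δz: 3, 0, 0, -1, 0, 2, -1, -3
Mean of differences = 0.0000
Numerator Σ(Δz_t−Δz̄)(Δz_{t+1}−Δz̄) = 1.0000
Denominator Σ(Δz_t−Δz̄)² = 24.0000
r_1(Δz) = 1.0000 / 24.0000 = 0.042

0.042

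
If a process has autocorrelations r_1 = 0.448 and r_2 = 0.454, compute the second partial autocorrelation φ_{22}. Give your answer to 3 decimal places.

0.317

φ_{22} = (r_2 − r_1²) / (1 − r_1²)
r_1² = (0.448)² = 0.200704
Numerator = 0.454 − 0.2007 = 0.2533; denominator = 1 − 0.2007 = 0.7993
φ_{22} = 0.2533 / 0.7993 = 0.317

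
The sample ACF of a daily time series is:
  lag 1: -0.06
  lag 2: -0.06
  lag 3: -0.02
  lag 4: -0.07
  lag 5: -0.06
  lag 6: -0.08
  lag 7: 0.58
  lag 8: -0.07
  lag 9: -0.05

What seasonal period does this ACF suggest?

7

The largest autocorrelation is r_7 = 0.58; the remaining lags stay at or below -0.02.
The dominant spike at lag 7 indicates a seasonal period of 7.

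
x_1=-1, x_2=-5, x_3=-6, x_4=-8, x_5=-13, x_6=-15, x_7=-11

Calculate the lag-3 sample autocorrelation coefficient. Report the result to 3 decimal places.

Mean x̄ = (-1 − 5 − 6 − 8 − 13 − 15 − 11)/7 = -8.4286
Σ(x_t−x̄)(x_{t+3}−x̄) = (3.1837) + (-15.6735) + (-15.9592) + (-1.1020) = -29.5510
Denominator Σ(x_t−x̄)² = 143.7143
r_3 = -29.5510 / 143.7143 = -0.206

-0.206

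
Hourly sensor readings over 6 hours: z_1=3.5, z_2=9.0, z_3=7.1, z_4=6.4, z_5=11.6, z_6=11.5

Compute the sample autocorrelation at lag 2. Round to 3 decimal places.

Mean z̄ = (3.5 + 9.0 + 7.1 + 6.4 + 11.6 + 11.5)/6 = 8.1833
Σ(z_t−z̄)(z_{t+2}−z̄) = (5.0736) + (-1.4564) + (-3.7014) + (-5.9147) = -5.9989
Denominator Σ(z_t−z̄)² = 49.6283
r_2 = -5.9989 / 49.6283 = -0.121

-0.121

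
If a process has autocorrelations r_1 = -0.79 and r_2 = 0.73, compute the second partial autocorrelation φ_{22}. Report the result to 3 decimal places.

φ_{22} = (r_2 − r_1²) / (1 − r_1²)
r_1² = (-0.79)² = 0.6241
Numerator = 0.73 − 0.6241 = 0.1059; denominator = 1 − 0.6241 = 0.3759
φ_{22} = 0.1059 / 0.3759 = 0.282

0.282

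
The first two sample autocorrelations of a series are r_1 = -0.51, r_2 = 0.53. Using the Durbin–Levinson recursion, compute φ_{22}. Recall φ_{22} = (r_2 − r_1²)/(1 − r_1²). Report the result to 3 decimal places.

φ_{22} = (r_2 − r_1²) / (1 − r_1²)
r_1² = (-0.51)² = 0.2601
Numerator = 0.53 − 0.2601 = 0.2699; denominator = 1 − 0.2601 = 0.7399
φ_{22} = 0.2699 / 0.7399 = 0.365

0.365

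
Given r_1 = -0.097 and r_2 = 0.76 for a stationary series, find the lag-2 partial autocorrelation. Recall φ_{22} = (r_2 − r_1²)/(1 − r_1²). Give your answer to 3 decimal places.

φ_{22} = (r_2 − r_1²) / (1 − r_1²)
r_1² = (-0.097)² = 0.009409
Numerator = 0.76 − 0.0094 = 0.7506; denominator = 1 − 0.0094 = 0.9906
φ_{22} = 0.7506 / 0.9906 = 0.758

0.758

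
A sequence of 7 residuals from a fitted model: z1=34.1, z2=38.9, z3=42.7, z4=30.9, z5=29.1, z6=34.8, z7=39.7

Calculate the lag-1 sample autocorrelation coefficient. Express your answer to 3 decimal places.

0.123

Mean z̄ = (34.1 + 38.9 + 42.7 + 30.9 + 29.1 + 34.8 + 39.7)/7 = 35.7429
Deviations from mean: -1.6429, 3.1571, 6.9571, -4.8429, -6.6429, -0.9429, 3.9571
Σ(z_t−z̄)(z_{t+1}−z̄) = (-5.1867) + (21.9647) + (-33.6924) + (32.1704) + (6.2633) + (-3.7310) = 17.7882
Denominator Σ(z_t−z̄)² = 145.1971
r_1 = 17.7882 / 145.1971 = 0.123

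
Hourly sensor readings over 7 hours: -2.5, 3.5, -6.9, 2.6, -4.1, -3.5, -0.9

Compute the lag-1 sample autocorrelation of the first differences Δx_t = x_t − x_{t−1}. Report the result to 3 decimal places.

-0.789

First differences Δx: 6.0, -10.4, 9.5, -6.7, 0.6, 2.6
Mean of differences = 0.2667
Numerator Σ(Δx_t−Δx̄)(Δx_{t+1}−Δx̄) = -225.5144
Denominator Σ(Δx_t−Δx̄)² = 285.9933
r_1(Δx) = -225.5144 / 285.9933 = -0.789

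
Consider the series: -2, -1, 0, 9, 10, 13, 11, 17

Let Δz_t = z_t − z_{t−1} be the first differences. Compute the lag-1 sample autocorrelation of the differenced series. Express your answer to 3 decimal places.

-0.441

First differences Δz: 1, 1, 9, 1, 3, -2, 6
Mean of differences = 2.7143
Numerator Σ(Δz_t−Δz̄)(Δz_{t+1}−Δz̄) = -35.9388
Denominator Σ(Δz_t−Δz̄)² = 81.4286
r_1(Δz) = -35.9388 / 81.4286 = -0.441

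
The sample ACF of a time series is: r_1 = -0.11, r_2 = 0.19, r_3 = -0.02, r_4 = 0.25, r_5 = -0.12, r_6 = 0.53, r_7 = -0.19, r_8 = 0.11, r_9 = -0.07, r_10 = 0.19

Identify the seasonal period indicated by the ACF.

6

The largest autocorrelation is r_6 = 0.53; the remaining lags stay at or below 0.25.
The dominant spike at lag 6 indicates a seasonal period of 6.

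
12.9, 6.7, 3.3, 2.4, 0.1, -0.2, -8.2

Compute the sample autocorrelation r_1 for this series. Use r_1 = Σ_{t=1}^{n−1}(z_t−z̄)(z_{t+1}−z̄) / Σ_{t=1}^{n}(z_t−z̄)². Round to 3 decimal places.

Mean z̄ = (12.9 + 6.7 + 3.3 + 2.4 + 0.1 − 0.2 − 8.2)/7 = 2.4286
Deviations from mean: 10.4714, 4.2714, 0.8714, -0.0286, -2.3286, -2.6286, -10.6286
Σ(z_t−z̄)(z_{t+1}−z̄) = (44.7280) + (3.7222) + (-0.0249) + (0.0665) + (6.1208) + (27.9380) = 82.5506
Denominator Σ(z_t−z̄)² = 253.9543
r_1 = 82.5506 / 253.9543 = 0.325

0.325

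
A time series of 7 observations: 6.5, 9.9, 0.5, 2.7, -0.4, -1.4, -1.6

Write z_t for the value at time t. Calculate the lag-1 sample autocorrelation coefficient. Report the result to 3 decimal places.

0.355

Mean z̄ = (6.5 + 9.9 + 0.5 + 2.7 − 0.4 − 1.4 − 1.6)/7 = 2.3143
Deviations from mean: 4.1857, 7.5857, -1.8143, 0.3857, -2.7143, -3.7143, -3.9143
Σ(z_t−z̄)(z_{t+1}−z̄) = (31.7516) + (-13.7627) + (-0.6998) + (-1.0469) + (10.0816) + (14.5388) = 40.8627
Denominator Σ(z_t−z̄)² = 114.9886
r_1 = 40.8627 / 114.9886 = 0.355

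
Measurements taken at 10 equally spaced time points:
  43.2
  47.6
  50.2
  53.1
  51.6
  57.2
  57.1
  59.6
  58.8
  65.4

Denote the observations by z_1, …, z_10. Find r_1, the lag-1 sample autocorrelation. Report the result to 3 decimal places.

Mean z̄ = (43.2 + 47.6 + 50.2 + 53.1 + 51.6 + 57.2 + 57.1 + 59.6 + 58.8 + 65.4)/10 = 54.3800
Numerator Σ_{t=1}^{9}(z_t−z̄)(z_{t+1}−z̄) = 198.8596
Denominator Σ(z_t−z̄)² = 381.3760
r_1 = 198.8596 / 381.3760 = 0.521

0.521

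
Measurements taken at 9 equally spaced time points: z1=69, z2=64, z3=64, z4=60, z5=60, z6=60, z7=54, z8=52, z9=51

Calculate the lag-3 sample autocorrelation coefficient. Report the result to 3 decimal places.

-0.005

Mean z̄ = (69 + 64 + 64 + 60 + 60 + 60 + 54 + 52 + 51)/9 = 59.3333
Σ(z_t−z̄)(z_{t+3}−z̄) = (6.4444) + (3.1111) + (3.1111) + (-3.5556) + (-4.8889) + (-5.5556) = -1.3333
Denominator Σ(z_t−z̄)² = 290.0000
r_3 = -1.3333 / 290.0000 = -0.005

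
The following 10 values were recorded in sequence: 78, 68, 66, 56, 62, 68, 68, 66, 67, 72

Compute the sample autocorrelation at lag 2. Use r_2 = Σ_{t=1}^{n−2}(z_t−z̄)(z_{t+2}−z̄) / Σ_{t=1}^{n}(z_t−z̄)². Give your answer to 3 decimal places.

-0.126

Mean z̄ = (78 + 68 + 66 + 56 + 62 + 68 + 68 + 66 + 67 + 72)/10 = 67.1000
Numerator Σ_{t=1}^{8}(z_t−z̄)(z_{t+2}−z̄) = -37.4200
Denominator Σ(z_t−z̄)² = 296.9000
r_2 = -37.4200 / 296.9000 = -0.126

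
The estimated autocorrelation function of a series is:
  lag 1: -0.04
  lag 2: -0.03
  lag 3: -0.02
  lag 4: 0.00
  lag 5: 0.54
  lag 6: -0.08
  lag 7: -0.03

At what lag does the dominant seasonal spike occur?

The largest autocorrelation is r_5 = 0.54; the remaining lags stay at or below 0.00.
The dominant spike at lag 5 indicates a seasonal period of 5.

5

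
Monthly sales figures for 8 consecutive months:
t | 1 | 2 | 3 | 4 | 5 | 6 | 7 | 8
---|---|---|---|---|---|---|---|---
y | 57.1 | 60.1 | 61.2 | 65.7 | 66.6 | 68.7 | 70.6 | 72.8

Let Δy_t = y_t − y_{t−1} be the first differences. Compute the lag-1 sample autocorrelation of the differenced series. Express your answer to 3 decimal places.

First differences Δy: 3.0, 1.1, 4.5, 0.9, 2.1, 1.9, 2.2
Mean of differences = 2.2429
Numerator Σ(Δy_t−Δȳ)(Δy_{t+1}−Δȳ) = -6.2204
Denominator Σ(Δy_t−Δȳ)² = 8.9171
r_1(Δy) = -6.2204 / 8.9171 = -0.698

-0.698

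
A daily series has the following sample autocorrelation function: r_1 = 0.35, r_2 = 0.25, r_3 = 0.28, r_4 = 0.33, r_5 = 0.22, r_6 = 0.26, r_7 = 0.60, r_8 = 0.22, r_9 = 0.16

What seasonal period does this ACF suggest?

7

The largest autocorrelation is r_7 = 0.60; the remaining lags stay at or below 0.35. The elevated value at lag 1 (0.35), dropping to 0.25 at lag 2, reflects decaying short-term dependence rather than seasonality.
The dominant spike at lag 7 indicates a seasonal period of 7.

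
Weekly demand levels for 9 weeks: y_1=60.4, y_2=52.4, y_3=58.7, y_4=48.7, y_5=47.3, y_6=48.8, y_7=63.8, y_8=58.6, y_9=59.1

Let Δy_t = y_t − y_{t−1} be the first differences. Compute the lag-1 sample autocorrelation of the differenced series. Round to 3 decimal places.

-0.345

First differences Δy: -8.0, 6.3, -10.0, -1.4, 1.5, 15.0, -5.2, 0.5
Mean of differences = -0.1625
Numerator Σ(Δy_t−Δȳ)(Δy_{t+1}−Δȳ) = -158.6189
Denominator Σ(Δy_t−Δȳ)² = 459.9788
r_1(Δy) = -158.6189 / 459.9788 = -0.345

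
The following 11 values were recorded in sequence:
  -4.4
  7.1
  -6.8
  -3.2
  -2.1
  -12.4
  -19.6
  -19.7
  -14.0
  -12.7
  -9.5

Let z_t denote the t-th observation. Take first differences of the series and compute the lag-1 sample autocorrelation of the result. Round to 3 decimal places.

-0.263

First differences Δz: 11.5, -13.9, 3.6, 1.1, -10.3, -7.2, -0.1, 5.7, 1.3, 3.2
Mean of differences = -0.5100
Numerator Σ(Δz_t−Δz̄)(Δz_{t+1}−Δz̄) = -141.7381
Denominator Σ(Δz_t−Δz̄)² = 539.3890
r_1(Δz) = -141.7381 / 539.3890 = -0.263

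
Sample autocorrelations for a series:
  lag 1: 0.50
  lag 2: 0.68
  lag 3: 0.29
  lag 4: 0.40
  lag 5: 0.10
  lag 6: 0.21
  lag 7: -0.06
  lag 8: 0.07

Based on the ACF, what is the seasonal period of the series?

2

The largest autocorrelation is r_2 = 0.68; the remaining lags stay at or below 0.50.
The dominant spike at lag 2 indicates a seasonal period of 2.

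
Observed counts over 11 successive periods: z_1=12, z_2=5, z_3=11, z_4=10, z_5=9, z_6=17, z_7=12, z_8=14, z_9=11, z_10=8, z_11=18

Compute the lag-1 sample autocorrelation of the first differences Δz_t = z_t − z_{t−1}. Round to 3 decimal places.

First differences Δz: -7, 6, -1, -1, 8, -5, 2, -3, -3, 10
Mean of differences = 0.6000
Numerator Σ(Δz_t−Δz̄)(Δz_{t+1}−Δz̄) = -134.1600
Denominator Σ(Δz_t−Δz̄)² = 294.4000
r_1(Δz) = -134.1600 / 294.4000 = -0.456

-0.456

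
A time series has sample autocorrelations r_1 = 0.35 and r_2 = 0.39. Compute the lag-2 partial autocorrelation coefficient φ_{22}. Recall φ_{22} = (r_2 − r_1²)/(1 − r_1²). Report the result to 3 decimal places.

0.305

φ_{22} = (r_2 − r_1²) / (1 − r_1²)
r_1² = (0.35)² = 0.1225
Numerator = 0.39 − 0.1225 = 0.2675; denominator = 1 − 0.1225 = 0.8775
φ_{22} = 0.2675 / 0.8775 = 0.305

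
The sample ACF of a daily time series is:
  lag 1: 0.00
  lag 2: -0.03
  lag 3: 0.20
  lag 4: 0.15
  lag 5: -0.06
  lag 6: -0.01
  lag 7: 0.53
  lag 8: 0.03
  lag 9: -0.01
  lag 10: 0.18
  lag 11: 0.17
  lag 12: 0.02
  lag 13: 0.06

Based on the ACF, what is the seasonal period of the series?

7

The largest autocorrelation is r_7 = 0.53; the remaining lags stay at or below 0.20.
The dominant spike at lag 7 indicates a seasonal period of 7.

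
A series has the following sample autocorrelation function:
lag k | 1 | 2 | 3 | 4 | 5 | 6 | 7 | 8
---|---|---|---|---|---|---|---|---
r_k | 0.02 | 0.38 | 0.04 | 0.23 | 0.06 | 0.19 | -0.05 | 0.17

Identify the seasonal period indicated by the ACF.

2

The largest autocorrelation is r_2 = 0.38, with weaker echoes at lags 4 (0.23), 6 (0.19) and 8 (0.17); the remaining lags stay at or below 0.06.
The dominant spike at lag 2 indicates a seasonal period of 2.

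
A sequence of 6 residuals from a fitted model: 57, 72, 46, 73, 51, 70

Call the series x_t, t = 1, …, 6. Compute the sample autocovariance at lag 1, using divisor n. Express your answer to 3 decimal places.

Mean x̄ = (57 + 72 + 46 + 73 + 51 + 70)/6 = 61.5000
Deviations: -4.5000, 10.5000, -15.5000, 11.5000, -10.5000, 8.5000
Σ_{t=1}^{5}(x_t−x̄)(x_{t+1}−x̄) = -598.2500
γ_1 = -598.2500 / 6 = -99.708

-99.708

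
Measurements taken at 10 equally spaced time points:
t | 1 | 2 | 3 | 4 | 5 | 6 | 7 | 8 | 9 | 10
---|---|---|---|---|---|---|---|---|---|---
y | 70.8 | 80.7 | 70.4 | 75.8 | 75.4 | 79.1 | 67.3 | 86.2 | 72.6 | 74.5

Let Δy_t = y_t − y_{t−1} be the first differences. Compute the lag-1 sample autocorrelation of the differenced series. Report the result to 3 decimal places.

-0.760

First differences Δy: 9.9, -10.3, 5.4, -0.4, 3.7, -11.8, 18.9, -13.6, 1.9
Mean of differences = 0.4111
Numerator Σ(Δy_t−Δȳ)(Δy_{t+1}−Δȳ) = -707.6290
Denominator Σ(Δy_t−Δȳ)² = 930.6089
r_1(Δy) = -707.6290 / 930.6089 = -0.760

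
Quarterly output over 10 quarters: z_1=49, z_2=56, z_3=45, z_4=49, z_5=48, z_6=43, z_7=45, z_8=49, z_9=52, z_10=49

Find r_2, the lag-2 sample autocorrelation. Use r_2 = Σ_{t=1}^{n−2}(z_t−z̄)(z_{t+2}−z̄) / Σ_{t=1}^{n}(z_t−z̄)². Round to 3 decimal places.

Mean z̄ = (49 + 56 + 45 + 49 + 48 + 43 + 45 + 49 + 52 + 49)/10 = 48.5000
Numerator Σ_{t=1}^{8}(z_t−z̄)(z_{t+2}−z̄) = -12.0000
Denominator Σ(z_t−z̄)² = 124.5000
r_2 = -12.0000 / 124.5000 = -0.096

-0.096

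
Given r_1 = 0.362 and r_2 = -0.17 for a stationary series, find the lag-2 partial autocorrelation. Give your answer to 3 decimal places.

-0.346

φ_{22} = (r_2 − r_1²) / (1 − r_1²)
r_1² = (0.362)² = 0.131044
Numerator = -0.17 − 0.1310 = -0.3010; denominator = 1 − 0.1310 = 0.8690
φ_{22} = -0.3010 / 0.8690 = -0.346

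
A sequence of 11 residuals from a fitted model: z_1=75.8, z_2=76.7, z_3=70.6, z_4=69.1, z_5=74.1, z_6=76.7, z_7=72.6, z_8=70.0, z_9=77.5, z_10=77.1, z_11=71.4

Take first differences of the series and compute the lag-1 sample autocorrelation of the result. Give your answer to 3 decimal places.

First differences Δz: 0.9, -6.1, -1.5, 5.0, 2.6, -4.1, -2.6, 7.5, -0.4, -5.7
Mean of differences = -0.4400
Numerator Σ(Δz_t−Δz̄)(Δz_{t+1}−Δz̄) = -11.0776
Denominator Σ(Δz_t−Δz̄)² = 182.5640
r_1(Δz) = -11.0776 / 182.5640 = -0.061

-0.061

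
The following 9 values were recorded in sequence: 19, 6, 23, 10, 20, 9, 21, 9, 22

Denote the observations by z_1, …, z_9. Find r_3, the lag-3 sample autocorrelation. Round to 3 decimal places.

-0.581

Mean z̄ = (19 + 6 + 23 + 10 + 20 + 9 + 21 + 9 + 22)/9 = 15.4444
Σ(z_t−z̄)(z_{t+3}−z̄) = (-19.3580) + (-43.0247) + (-48.6914) + (-30.2469) + (-29.3580) + (-42.2469) = -212.9259
Denominator Σ(z_t−z̄)² = 366.2222
r_3 = -212.9259 / 366.2222 = -0.581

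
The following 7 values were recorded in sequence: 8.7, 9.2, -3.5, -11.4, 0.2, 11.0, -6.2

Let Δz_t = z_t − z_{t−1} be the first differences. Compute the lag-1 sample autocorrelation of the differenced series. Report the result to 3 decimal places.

-0.082

First differences Δz: 0.5, -12.7, -7.9, 11.6, 10.8, -17.2
Mean of differences = -2.4833
Numerator Σ(Δz_t−Δz̄)(Δz_{t+1}−Δz̄) = -59.8369
Denominator Σ(Δz_t−Δz̄)² = 733.9883
r_1(Δz) = -59.8369 / 733.9883 = -0.082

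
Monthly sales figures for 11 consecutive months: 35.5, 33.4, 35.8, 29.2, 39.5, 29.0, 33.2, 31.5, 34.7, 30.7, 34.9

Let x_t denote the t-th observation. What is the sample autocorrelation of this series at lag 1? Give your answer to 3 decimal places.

Mean x̄ = (35.5 + 33.4 + 35.8 + 29.2 + 39.5 + 29.0 + 33.2 + 31.5 + 34.7 + 30.7 + 34.9)/11 = 33.4000
Numerator Σ_{t=1}^{10}(x_t−x̄)(x_{t+1}−x̄) = -71.3100
Denominator Σ(x_t−x̄)² = 99.2600
r_1 = -71.3100 / 99.2600 = -0.718

-0.718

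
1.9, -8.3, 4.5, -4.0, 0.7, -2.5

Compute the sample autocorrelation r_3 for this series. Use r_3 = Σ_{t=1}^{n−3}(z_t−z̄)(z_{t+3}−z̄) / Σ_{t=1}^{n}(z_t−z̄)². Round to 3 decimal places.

-0.280

Mean z̄ = (1.9 − 8.3 + 4.5 − 4.0 + 0.7 − 2.5)/6 = -1.2833
Deviations from mean: 3.1833, -7.0167, 5.7833, -2.7167, 1.9833, -1.2167
Σ(z_t−z̄)(z_{t+3}−z̄) = (-8.6481) + (-13.9164) + (-7.0364) = -29.6008
Denominator Σ(z_t−z̄)² = 105.6083
r_3 = -29.6008 / 105.6083 = -0.280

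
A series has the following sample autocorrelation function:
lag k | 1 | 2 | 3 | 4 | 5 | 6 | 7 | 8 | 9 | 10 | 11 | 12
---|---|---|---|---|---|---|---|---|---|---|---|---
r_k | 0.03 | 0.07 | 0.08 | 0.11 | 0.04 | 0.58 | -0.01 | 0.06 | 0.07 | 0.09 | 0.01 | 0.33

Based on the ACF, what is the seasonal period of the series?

The largest autocorrelation is r_6 = 0.58, with a weaker echo at lag 12 (0.33); the remaining lags stay at or below 0.11.
The dominant spike at lag 6 indicates a seasonal period of 6.

6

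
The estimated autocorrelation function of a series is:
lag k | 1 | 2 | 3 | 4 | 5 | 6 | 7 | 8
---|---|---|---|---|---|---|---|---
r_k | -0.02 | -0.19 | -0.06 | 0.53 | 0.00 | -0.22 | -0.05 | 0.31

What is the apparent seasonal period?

The largest autocorrelation is r_4 = 0.53, with a weaker echo at lag 8 (0.31); the remaining lags stay at or below 0.00.
The dominant spike at lag 4 indicates a seasonal period of 4.

4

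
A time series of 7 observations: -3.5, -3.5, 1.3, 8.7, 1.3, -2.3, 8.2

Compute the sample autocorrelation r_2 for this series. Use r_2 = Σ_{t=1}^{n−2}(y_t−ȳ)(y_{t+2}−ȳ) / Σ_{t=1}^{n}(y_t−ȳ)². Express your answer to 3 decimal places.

Mean ȳ = (-3.5 − 3.5 + 1.3 + 8.7 + 1.3 − 2.3 + 8.2)/7 = 1.4571
Deviations from mean: -4.9571, -4.9571, -0.1571, 7.2429, -0.1571, -3.7571, 6.7429
Numerator Σ_{t=1}^{5}(y_t−ȳ)(y_{t+2}−ȳ) = -63.3722
Denominator Σ(y_t−ȳ)² = 161.2371
r_2 = -63.3722 / 161.2371 = -0.393

-0.393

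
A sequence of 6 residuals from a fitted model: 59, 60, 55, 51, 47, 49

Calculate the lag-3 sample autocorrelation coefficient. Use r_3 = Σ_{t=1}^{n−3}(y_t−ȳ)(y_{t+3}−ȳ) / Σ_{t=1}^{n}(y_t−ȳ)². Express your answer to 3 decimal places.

Mean ȳ = (59 + 60 + 55 + 51 + 47 + 49)/6 = 53.5000
Deviations from mean: 5.5000, 6.5000, 1.5000, -2.5000, -6.5000, -4.5000
Σ(y_t−ȳ)(y_{t+3}−ȳ) = (-13.7500) + (-42.2500) + (-6.7500) = -62.7500
Denominator Σ(y_t−ȳ)² = 143.5000
r_3 = -62.7500 / 143.5000 = -0.437

-0.437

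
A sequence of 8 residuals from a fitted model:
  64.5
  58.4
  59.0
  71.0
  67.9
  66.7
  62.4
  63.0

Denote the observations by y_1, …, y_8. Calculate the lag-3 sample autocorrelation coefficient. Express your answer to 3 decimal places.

-0.366

Mean ȳ = (64.5 + 58.4 + 59.0 + 71.0 + 67.9 + 66.7 + 62.4 + 63.0)/8 = 64.1125
Deviations from mean: 0.3875, -5.7125, -5.1125, 6.8875, 3.7875, 2.5875, -1.7125, -1.1125
Σ(y_t−ȳ)(y_{t+3}−ȳ) = (2.6689) + (-21.6361) + (-13.2286) + (-11.7948) + (-4.2136) = -48.2042
Denominator Σ(y_t−ȳ)² = 131.5688
r_3 = -48.2042 / 131.5688 = -0.366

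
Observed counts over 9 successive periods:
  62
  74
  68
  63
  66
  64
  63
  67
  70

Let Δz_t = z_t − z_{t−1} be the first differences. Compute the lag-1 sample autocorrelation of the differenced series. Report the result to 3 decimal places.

First differences Δz: 12, -6, -5, 3, -2, -1, 4, 3
Mean of differences = 1.0000
Numerator Σ(Δz_t−Δz̄)(Δz_{t+1}−Δz̄) = -47.0000
Denominator Σ(Δz_t−Δz̄)² = 236.0000
r_1(Δz) = -47.0000 / 236.0000 = -0.199

-0.199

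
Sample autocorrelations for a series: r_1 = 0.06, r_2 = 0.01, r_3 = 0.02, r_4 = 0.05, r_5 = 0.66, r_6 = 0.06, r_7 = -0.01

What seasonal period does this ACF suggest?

The largest autocorrelation is r_5 = 0.66; the remaining lags stay at or below 0.06.
The dominant spike at lag 5 indicates a seasonal period of 5.

5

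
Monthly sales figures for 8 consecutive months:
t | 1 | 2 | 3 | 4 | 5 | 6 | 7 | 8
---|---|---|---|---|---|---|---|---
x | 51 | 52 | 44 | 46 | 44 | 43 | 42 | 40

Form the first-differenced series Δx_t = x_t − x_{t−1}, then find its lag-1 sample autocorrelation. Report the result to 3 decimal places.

First differences Δx: 1, -8, 2, -2, -1, -1, -2
Mean of differences = -1.5714
Numerator Σ(Δx_t−Δx̄)(Δx_{t+1}−Δx̄) = -41.1837
Denominator Σ(Δx_t−Δx̄)² = 61.7143
r_1(Δx) = -41.1837 / 61.7143 = -0.667

-0.667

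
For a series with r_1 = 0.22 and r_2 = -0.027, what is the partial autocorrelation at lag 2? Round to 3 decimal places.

φ_{22} = (r_2 − r_1²) / (1 − r_1²)
r_1² = (0.22)² = 0.0484
Numerator = -0.027 − 0.0484 = -0.0754; denominator = 1 − 0.0484 = 0.9516
φ_{22} = -0.0754 / 0.9516 = -0.079

-0.079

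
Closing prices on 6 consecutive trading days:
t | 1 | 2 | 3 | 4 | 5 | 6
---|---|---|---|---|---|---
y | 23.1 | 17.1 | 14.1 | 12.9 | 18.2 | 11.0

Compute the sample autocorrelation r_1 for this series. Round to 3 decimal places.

-0.064

Mean ȳ = (23.1 + 17.1 + 14.1 + 12.9 + 18.2 + 11.0)/6 = 16.0667
Deviations from mean: 7.0333, 1.0333, -1.9667, -3.1667, 2.1333, -5.0667
Numerator Σ_{t=1}^{5}(y_t−ȳ)(y_{t+1}−ȳ) = -6.1011
Denominator Σ(y_t−ȳ)² = 94.6533
r_1 = -6.1011 / 94.6533 = -0.064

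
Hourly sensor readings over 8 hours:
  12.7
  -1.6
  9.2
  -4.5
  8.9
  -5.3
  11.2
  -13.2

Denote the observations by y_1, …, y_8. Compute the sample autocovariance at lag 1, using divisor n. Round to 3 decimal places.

Mean ȳ = (12.7 − 1.6 + 9.2 − 4.5 + 8.9 − 5.3 + 11.2 − 13.2)/8 = 2.1750
Σ_{t=1}^{7}(y_t−ȳ)(y_{t+1}−ȳ) = -414.5231
γ_1 = -414.5231 / 8 = -51.815

-51.815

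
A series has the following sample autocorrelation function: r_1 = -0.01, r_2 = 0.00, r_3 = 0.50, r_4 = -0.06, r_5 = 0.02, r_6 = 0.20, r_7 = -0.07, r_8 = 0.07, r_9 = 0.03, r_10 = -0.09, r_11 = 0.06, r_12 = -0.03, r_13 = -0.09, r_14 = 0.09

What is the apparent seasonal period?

The largest autocorrelation is r_3 = 0.50, with a weaker echo at lag 6 (0.20); the remaining lags stay at or below 0.09.
The dominant spike at lag 3 indicates a seasonal period of 3.

3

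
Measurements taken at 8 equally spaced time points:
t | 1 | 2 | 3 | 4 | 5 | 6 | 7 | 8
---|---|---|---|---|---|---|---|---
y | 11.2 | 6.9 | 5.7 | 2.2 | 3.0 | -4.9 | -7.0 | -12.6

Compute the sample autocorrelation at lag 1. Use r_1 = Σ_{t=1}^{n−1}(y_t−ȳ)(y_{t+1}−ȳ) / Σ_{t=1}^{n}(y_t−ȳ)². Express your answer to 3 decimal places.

Mean ȳ = (11.2 + 6.9 + 5.7 + 2.2 + 3.0 − 4.9 − 7.0 − 12.6)/8 = 0.5625
Deviations from mean: 10.6375, 6.3375, 5.1375, 1.6375, 2.4375, -5.4625, -7.5625, -13.1625
Numerator Σ_{t=1}^{7}(y_t−ȳ)(y_{t+1}−ȳ) = 239.9148
Denominator Σ(y_t−ȳ)² = 448.6188
r_1 = 239.9148 / 448.6188 = 0.535

0.535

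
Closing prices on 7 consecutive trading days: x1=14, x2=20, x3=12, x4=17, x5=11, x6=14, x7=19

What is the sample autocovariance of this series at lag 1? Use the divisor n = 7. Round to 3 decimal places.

Mean x̄ = (14 + 20 + 12 + 17 + 11 + 14 + 19)/7 = 15.2857
Deviations: -1.2857, 4.7143, -3.2857, 1.7143, -4.2857, -1.2857, 3.7143
Σ_{t=1}^{6}(x_t−x̄)(x_{t+1}−x̄) = -33.7959
γ_1 = -33.7959 / 7 = -4.828

-4.828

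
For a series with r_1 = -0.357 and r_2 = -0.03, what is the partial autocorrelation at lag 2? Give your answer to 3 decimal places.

-0.180

φ_{22} = (r_2 − r_1²) / (1 − r_1²)
r_1² = (-0.357)² = 0.127449
Numerator = -0.03 − 0.1274 = -0.1574; denominator = 1 − 0.1274 = 0.8726
φ_{22} = -0.1574 / 0.8726 = -0.180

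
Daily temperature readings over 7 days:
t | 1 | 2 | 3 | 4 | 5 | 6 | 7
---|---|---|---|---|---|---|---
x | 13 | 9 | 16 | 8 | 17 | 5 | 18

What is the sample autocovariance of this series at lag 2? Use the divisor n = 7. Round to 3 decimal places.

Mean x̄ = (13 + 9 + 16 + 8 + 17 + 5 + 18)/7 = 12.2857
Deviations: 0.7143, -3.2857, 3.7143, -4.2857, 4.7143, -7.2857, 5.7143
Σ_{t=1}^{5}(x_t−x̄)(x_{t+2}−x̄) = 92.4082
γ_2 = 92.4082 / 7 = 13.201

13.201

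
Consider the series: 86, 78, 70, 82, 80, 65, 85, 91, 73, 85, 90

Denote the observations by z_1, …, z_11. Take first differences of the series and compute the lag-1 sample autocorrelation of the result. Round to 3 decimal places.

-0.331

First differences Δz: -8, -8, 12, -2, -15, 20, 6, -18, 12, 5
Mean of differences = 0.4000
Numerator Σ(Δz_t−Δz̄)(Δz_{t+1}−Δz̄) = -472.9600
Denominator Σ(Δz_t−Δz̄)² = 1428.4000
r_1(Δz) = -472.9600 / 1428.4000 = -0.331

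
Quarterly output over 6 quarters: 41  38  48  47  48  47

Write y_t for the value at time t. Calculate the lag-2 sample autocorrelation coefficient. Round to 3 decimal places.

-0.135

Mean ȳ = (41 + 38 + 48 + 47 + 48 + 47)/6 = 44.8333
Deviations from mean: -3.8333, -6.8333, 3.1667, 2.1667, 3.1667, 2.1667
Numerator Σ_{t=1}^{4}(y_t−ȳ)(y_{t+2}−ȳ) = -12.2222
Denominator Σ(y_t−ȳ)² = 90.8333
r_2 = -12.2222 / 90.8333 = -0.135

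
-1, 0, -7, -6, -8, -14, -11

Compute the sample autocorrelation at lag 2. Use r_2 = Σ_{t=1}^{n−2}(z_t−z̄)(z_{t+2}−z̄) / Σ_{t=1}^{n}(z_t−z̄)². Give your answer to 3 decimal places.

0.025

Mean z̄ = (-1 + 0 − 7 − 6 − 8 − 14 − 11)/7 = -6.7143
Deviations from mean: 5.7143, 6.7143, -0.2857, 0.7143, -1.2857, -7.2857, -4.2857
Σ(z_t−z̄)(z_{t+2}−z̄) = (-1.6327) + (4.7959) + (0.3673) + (-5.2041) + (5.5102) = 3.8367
Denominator Σ(z_t−z̄)² = 151.4286
r_2 = 3.8367 / 151.4286 = 0.025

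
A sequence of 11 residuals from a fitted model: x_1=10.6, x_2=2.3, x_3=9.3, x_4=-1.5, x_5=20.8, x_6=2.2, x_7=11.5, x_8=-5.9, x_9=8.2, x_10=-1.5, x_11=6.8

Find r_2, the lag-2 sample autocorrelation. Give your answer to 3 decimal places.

Mean x̄ = (10.6 + 2.3 + 9.3 − 1.5 + 20.8 + 2.2 + 11.5 − 5.9 + 8.2 − 1.5 + 6.8)/11 = 5.7091
Numerator Σ_{t=1}^{9}(x_t−x̄)(x_{t+2}−x̄) = 350.5871
Denominator Σ(x_t−x̄)² = 568.1291
r_2 = 350.5871 / 568.1291 = 0.617

0.617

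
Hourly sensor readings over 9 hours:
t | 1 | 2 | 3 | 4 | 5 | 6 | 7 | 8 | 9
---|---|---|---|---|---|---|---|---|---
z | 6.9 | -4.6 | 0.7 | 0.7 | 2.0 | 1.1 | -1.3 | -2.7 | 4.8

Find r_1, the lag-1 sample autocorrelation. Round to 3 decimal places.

Mean z̄ = (6.9 − 4.6 + 0.7 + 0.7 + 2.0 + 1.1 − 1.3 − 2.7 + 4.8)/9 = 0.8444
Numerator Σ_{t=1}^{8}(z_t−z̄)(z_{t+1}−z̄) = -39.0009
Denominator Σ(z_t−z̄)² = 100.5622
r_1 = -39.0009 / 100.5622 = -0.388

-0.388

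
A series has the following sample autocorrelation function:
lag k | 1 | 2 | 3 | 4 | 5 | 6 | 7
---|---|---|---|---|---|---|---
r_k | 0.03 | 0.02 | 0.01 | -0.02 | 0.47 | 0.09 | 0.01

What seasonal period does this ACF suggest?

The largest autocorrelation is r_5 = 0.47; the remaining lags stay at or below 0.09.
The dominant spike at lag 5 indicates a seasonal period of 5.

5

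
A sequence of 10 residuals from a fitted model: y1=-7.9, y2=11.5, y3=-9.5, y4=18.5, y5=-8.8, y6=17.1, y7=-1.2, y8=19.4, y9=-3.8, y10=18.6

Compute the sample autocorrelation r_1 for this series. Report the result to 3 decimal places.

-0.789

Mean ȳ = (-7.9 + 11.5 − 9.5 + 18.5 − 8.8 + 17.1 − 1.2 + 19.4 − 3.8 + 18.6)/10 = 5.3900
Numerator Σ_{t=1}^{9}(y_t−ȳ)(y_{t+1}−ȳ) = -1139.2301
Denominator Σ(y_t−ȳ)² = 1444.6890
r_1 = -1139.2301 / 1444.6890 = -0.789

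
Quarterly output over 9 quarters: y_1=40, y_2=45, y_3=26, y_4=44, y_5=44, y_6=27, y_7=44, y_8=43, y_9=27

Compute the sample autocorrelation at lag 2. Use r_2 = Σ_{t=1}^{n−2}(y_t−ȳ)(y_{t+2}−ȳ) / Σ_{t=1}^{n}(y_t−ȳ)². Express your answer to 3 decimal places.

-0.361

Mean ȳ = (40 + 45 + 26 + 44 + 44 + 27 + 44 + 43 + 27)/9 = 37.7778
Σ(y_t−ȳ)(y_{t+2}−ȳ) = (-26.1728) + (44.9383) + (-73.2840) + (-67.0617) + (38.7160) + (-56.2840) + (-67.0617) = -206.2099
Denominator Σ(y_t−ȳ)² = 571.5556
r_2 = -206.2099 / 571.5556 = -0.361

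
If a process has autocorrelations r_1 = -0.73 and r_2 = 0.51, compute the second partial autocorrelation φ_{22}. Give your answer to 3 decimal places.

φ_{22} = (r_2 − r_1²) / (1 − r_1²)
r_1² = (-0.73)² = 0.5329
Numerator = 0.51 − 0.5329 = -0.0229; denominator = 1 − 0.5329 = 0.4671
φ_{22} = -0.0229 / 0.4671 = -0.049

-0.049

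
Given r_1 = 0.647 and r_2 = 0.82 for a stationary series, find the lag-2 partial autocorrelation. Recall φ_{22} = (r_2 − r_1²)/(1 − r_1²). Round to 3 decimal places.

0.690

φ_{22} = (r_2 − r_1²) / (1 − r_1²)
r_1² = (0.647)² = 0.418609
Numerator = 0.82 − 0.4186 = 0.4014; denominator = 1 − 0.4186 = 0.5814
φ_{22} = 0.4014 / 0.5814 = 0.690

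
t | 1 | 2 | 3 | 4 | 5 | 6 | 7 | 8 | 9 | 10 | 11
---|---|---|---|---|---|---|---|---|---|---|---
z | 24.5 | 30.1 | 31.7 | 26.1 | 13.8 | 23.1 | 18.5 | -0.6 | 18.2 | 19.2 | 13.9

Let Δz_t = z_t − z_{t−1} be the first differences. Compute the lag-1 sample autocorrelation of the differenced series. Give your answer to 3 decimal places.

First differences Δz: 5.6, 1.6, -5.6, -12.3, 9.3, -4.6, -19.1, 18.8, 1.0, -5.3
Mean of differences = -1.0600
Numerator Σ(Δz_t−Δz̄)(Δz_{t+1}−Δz̄) = -358.6876
Denominator Σ(Δz_t−Δz̄)² = 1060.3240
r_1(Δz) = -358.6876 / 1060.3240 = -0.338

-0.338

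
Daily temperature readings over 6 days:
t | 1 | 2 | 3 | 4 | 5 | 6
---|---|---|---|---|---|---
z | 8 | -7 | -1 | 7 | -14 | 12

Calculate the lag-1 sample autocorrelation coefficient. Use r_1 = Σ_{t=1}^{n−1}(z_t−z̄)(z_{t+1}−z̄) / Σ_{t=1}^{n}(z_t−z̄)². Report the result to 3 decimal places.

-0.622

Mean z̄ = (8 − 7 − 1 + 7 − 14 + 12)/6 = 0.8333
Deviations from mean: 7.1667, -7.8333, -1.8333, 6.1667, -14.8333, 11.1667
Σ(z_t−z̄)(z_{t+1}−z̄) = (-56.1389) + (14.3611) + (-11.3056) + (-91.4722) + (-165.6389) = -310.1944
Denominator Σ(z_t−z̄)² = 498.8333
r_1 = -310.1944 / 498.8333 = -0.622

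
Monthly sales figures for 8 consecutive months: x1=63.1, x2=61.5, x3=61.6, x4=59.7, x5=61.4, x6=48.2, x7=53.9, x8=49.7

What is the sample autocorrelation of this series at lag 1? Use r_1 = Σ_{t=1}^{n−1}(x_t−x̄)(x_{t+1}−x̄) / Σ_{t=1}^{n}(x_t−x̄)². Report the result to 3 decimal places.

Mean x̄ = (63.1 + 61.5 + 61.6 + 59.7 + 61.4 + 48.2 + 53.9 + 49.7)/8 = 57.3875
Deviations from mean: 5.7125, 4.1125, 4.2125, 2.3125, 4.0125, -9.1875, -3.4875, -7.6875
Numerator Σ_{t=1}^{7}(x_t−x̄)(x_{t+1}−x̄) = 81.8236
Denominator Σ(x_t−x̄)² = 244.4088
r_1 = 81.8236 / 244.4088 = 0.335

0.335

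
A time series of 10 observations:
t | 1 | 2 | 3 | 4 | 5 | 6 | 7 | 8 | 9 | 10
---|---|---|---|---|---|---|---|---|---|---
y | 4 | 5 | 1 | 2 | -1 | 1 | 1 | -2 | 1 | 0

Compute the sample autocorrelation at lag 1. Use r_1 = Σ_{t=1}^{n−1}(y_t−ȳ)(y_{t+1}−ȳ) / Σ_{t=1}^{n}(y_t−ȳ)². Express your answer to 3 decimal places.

Mean ȳ = (4 + 5 + 1 + 2 − 1 + 1 + 1 − 2 + 1 + 0)/10 = 1.2000
Numerator Σ_{t=1}^{9}(y_t−ȳ)(y_{t+1}−ȳ) = 9.9600
Denominator Σ(y_t−ȳ)² = 39.6000
r_1 = 9.9600 / 39.6000 = 0.252

0.252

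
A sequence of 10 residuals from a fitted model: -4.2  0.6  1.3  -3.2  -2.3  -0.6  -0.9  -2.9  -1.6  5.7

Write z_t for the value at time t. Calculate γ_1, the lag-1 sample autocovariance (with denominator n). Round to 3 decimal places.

Mean z̄ = (-4.2 + 0.6 + 1.3 − 3.2 − 2.3 − 0.6 − 0.9 − 2.9 − 1.6 + 5.7)/10 = -0.8100
Σ_{t=1}^{9}(z_t−z̄)(z_{t+1}−z̄) = -6.9221
γ_1 = -6.9221 / 10 = -0.692

-0.692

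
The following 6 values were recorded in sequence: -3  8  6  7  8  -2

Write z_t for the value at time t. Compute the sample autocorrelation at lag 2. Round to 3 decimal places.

Mean z̄ = (-3 + 8 + 6 + 7 + 8 − 2)/6 = 4.0000
Σ(z_t−z̄)(z_{t+2}−z̄) = (-14.0000) + (12.0000) + (8.0000) + (-18.0000) = -12.0000
Denominator Σ(z_t−z̄)² = 130.0000
r_2 = -12.0000 / 130.0000 = -0.092

-0.092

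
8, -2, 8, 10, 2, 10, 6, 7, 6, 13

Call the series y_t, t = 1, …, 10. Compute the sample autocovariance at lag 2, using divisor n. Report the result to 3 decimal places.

-1.588

Mean ȳ = (8 − 2 + 8 + 10 + 2 + 10 + 6 + 7 + 6 + 13)/10 = 6.8000
Σ_{t=1}^{8}(y_t−ȳ)(y_{t+2}−ȳ) = -15.8800
γ_2 = -15.8800 / 10 = -1.588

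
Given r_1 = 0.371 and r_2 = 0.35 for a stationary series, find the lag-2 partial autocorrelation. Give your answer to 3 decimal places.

φ_{22} = (r_2 − r_1²) / (1 − r_1²)
r_1² = (0.371)² = 0.137641
Numerator = 0.35 − 0.1376 = 0.2124; denominator = 1 − 0.1376 = 0.8624
φ_{22} = 0.2124 / 0.8624 = 0.246

0.246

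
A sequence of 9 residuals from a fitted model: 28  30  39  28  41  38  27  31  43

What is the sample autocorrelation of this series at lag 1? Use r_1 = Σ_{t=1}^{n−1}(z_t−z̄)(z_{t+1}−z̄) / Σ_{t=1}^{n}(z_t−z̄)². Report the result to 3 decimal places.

-0.235

Mean z̄ = (28 + 30 + 39 + 28 + 41 + 38 + 27 + 31 + 43)/9 = 33.8889
Numerator Σ_{t=1}^{8}(z_t−z̄)(z_{t+1}−z̄) = -74.4568
Denominator Σ(z_t−z̄)² = 316.8889
r_1 = -74.4568 / 316.8889 = -0.235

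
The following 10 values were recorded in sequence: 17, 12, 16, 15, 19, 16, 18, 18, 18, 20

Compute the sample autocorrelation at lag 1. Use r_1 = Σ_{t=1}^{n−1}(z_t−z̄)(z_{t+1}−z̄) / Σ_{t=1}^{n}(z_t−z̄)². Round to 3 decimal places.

Mean z̄ = (17 + 12 + 16 + 15 + 19 + 16 + 18 + 18 + 18 + 20)/10 = 16.9000
Numerator Σ_{t=1}^{9}(z_t−z̄)(z_{t+1}−z̄) = 4.5900
Denominator Σ(z_t−z̄)² = 46.9000
r_1 = 4.5900 / 46.9000 = 0.098

0.098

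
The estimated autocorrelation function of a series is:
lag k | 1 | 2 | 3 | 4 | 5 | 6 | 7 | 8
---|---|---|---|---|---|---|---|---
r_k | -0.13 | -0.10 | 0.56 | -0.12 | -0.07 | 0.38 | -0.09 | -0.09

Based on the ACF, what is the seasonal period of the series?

3

The largest autocorrelation is r_3 = 0.56, with a weaker echo at lag 6 (0.38); the remaining lags stay at or below -0.07.
The dominant spike at lag 3 indicates a seasonal period of 3.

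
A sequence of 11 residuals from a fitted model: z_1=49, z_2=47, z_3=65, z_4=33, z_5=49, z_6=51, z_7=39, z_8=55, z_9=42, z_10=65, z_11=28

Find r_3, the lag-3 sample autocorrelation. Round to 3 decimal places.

-0.102

Mean z̄ = (49 + 47 + 65 + 33 + 49 + 51 + 39 + 55 + 42 + 65 + 28)/11 = 47.5455
Numerator Σ_{t=1}^{8}(z_t−z̄)(z_{t+3}−z̄) = -140.5289
Denominator Σ(z_t−z̄)² = 1378.7273
r_3 = -140.5289 / 1378.7273 = -0.102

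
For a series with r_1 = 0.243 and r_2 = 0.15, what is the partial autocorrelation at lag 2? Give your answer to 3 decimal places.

0.097

φ_{22} = (r_2 − r_1²) / (1 − r_1²)
r_1² = (0.243)² = 0.059049
Numerator = 0.15 − 0.0590 = 0.0910; denominator = 1 − 0.0590 = 0.9410
φ_{22} = 0.0910 / 0.9410 = 0.097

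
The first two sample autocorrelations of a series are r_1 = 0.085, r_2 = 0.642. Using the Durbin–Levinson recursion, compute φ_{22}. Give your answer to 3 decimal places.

0.639

φ_{22} = (r_2 − r_1²) / (1 − r_1²)
r_1² = (0.085)² = 0.007225
Numerator = 0.642 − 0.0072 = 0.6348; denominator = 1 − 0.0072 = 0.9928
φ_{22} = 0.6348 / 0.9928 = 0.639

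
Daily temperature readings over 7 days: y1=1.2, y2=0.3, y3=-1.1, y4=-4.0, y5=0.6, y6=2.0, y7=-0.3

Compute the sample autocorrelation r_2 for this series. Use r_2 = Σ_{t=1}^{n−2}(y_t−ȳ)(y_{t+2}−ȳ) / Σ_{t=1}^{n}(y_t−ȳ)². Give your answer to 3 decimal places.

Mean ȳ = (1.2 + 0.3 − 1.1 − 4.0 + 0.6 + 2.0 − 0.3)/7 = -0.1857
Deviations from mean: 1.3857, 0.4857, -0.9143, -3.8143, 0.7857, 2.1857, -0.1143
Σ(y_t−ȳ)(y_{t+2}−ȳ) = (-1.2669) + (-1.8527) + (-0.7184) + (-8.3369) + (-0.0898) = -12.2647
Denominator Σ(y_t−ȳ)² = 22.9486
r_2 = -12.2647 / 22.9486 = -0.534

-0.534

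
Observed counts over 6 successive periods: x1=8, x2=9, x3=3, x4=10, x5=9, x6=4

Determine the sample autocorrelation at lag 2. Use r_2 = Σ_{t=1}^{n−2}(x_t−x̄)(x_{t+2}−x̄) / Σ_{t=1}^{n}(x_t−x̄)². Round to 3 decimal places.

Mean x̄ = (8 + 9 + 3 + 10 + 9 + 4)/6 = 7.1667
Deviations from mean: 0.8333, 1.8333, -4.1667, 2.8333, 1.8333, -3.1667
Σ(x_t−x̄)(x_{t+2}−x̄) = (-3.4722) + (5.1944) + (-7.6389) + (-8.9722) = -14.8889
Denominator Σ(x_t−x̄)² = 42.8333
r_2 = -14.8889 / 42.8333 = -0.348

-0.348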